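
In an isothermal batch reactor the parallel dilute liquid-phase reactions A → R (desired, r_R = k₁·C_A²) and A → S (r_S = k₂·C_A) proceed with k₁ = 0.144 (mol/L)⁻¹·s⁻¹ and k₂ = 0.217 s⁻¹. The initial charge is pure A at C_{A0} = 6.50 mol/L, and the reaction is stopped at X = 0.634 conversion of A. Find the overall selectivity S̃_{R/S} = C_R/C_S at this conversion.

C_A = C_{A0}(1−X) = 2.379 mol/L.
Along a PFR/batch, dC_S/dC_A = −r_S/(r_R+r_S) = −k₂/(k₂+k₁·C_A).
Integrating from C_{A0} to C_A: C_S = (0.217/0.144)·ln[(0.217+0.144·6.50)/(0.217+0.144·2.38)] = 1.507·ln(1.153/0.5596) = 1.089 mol/L.
Then C_R = (C_{A0}−C_A) − C_S = 4.121 − 1.089 = 3.032 mol/L.
S̃_{R/S} = C_R/C_S = 3.032/1.089 = 2.78.

2.78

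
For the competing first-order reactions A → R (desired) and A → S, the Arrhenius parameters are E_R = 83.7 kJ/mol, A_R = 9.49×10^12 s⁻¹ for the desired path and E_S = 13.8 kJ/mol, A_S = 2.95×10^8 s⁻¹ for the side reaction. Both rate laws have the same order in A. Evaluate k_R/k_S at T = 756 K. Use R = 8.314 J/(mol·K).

Since both paths have the same order in A, the concentration cancels and S_{R/S} = k_R/k_S = (A_R/A_S)·exp[(E_S−E_R)/(RT)].
(E_S−E_R)/(RT) = (13.8−83.7)×10³/(8.314×756) = -69900/6285 = -11.12.
k_R/k_S = (9.49×10^12/2.95×10^8)·exp(-11.12) = 32169 × 1.480×10^-5 = 0.476.

0.476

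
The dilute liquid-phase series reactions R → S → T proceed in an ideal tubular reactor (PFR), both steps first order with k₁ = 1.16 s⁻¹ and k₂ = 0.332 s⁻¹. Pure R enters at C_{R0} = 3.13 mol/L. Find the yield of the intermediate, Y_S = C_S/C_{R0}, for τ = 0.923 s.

Solving the coupled first-order balances gives C_S(τ) = [k₁/(k₂−k₁)]·C_{R0}·(e^(−k₁τ) − e^(−k₂τ)).
e^(−k₁τ) = e^(−1.16×0.923) = e^(−1.071) = 0.3428; e^(−k₂τ) = e^(−0.3064) = 0.7361.
C_S = 1.16×3.13/(0.332−1.16) × (0.3428−0.7361) = (-4.385)×(-0.3933) = 1.725 mol/L.
Y_S = C_S/C_{R0} = 1.725/3.13 = 0.551.

0.551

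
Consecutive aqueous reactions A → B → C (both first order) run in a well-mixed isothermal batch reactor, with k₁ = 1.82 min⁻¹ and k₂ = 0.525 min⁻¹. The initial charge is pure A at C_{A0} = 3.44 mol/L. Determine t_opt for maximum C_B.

0.960 min

The intermediate peaks when r₁ = r₂, i.e. k₁e^(−k₁t) = k₂e^(−k₂t), giving t_opt = ln(k₂/k₁)/(k₂−k₁).
= ln(0.525/1.82)/(0.525−1.82) = ln(0.2885)/-1.295 = -1.243/-1.295 = 0.960 min.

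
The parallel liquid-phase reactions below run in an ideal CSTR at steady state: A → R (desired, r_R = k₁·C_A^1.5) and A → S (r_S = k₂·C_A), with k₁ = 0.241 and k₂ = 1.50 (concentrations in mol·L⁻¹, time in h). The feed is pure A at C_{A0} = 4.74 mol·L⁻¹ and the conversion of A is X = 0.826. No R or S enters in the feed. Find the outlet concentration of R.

Exit C_A = C_{A0}(1−X) = 4.74×0.174 = 0.8248 mol·L⁻¹.
A CSTR operates uniformly at the exit composition, giving r_R = 0.1805 and r_S = 1.237 (each k·C_A^n at C_A = 0.8248).
Fraction of consumed A going to R: r_R/(r_R+r_S) = 0.1273.
C_R = 0.1273·C_{A0}·X = 0.1273×4.74×0.826 = 0.499 mol·L⁻¹.

0.499 mol·L⁻¹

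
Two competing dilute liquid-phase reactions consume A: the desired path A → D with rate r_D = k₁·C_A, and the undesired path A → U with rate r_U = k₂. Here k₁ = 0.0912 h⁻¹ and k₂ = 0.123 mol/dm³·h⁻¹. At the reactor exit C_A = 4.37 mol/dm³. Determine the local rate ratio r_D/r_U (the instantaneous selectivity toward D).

S_{D/U} = r_D/r_U = (k₁·C_A)/(k₂) = (k₁/k₂)·C_A.
= (0.0912×4.370) / (0.123) = 0.3985/0.1230 = 3.24.

3.24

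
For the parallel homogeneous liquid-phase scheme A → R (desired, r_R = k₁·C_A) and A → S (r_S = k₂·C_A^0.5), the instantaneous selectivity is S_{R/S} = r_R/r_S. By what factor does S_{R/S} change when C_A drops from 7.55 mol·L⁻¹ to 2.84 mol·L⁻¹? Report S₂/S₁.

0.613

S_{R/S} = (k₁/k₂)·C_A^0.5, so S₂/S₁ = (C_{A,2}/C_{A,1})^0.5.
= (2.84/7.55)^0.5 = (0.3762)^0.5 = 0.613.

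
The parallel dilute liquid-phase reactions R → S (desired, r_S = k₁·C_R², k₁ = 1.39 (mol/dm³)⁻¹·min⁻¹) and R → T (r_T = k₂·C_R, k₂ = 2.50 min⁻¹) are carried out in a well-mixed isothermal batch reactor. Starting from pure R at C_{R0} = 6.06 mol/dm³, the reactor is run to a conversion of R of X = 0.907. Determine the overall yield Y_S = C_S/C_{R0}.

C_R = C_{R0}(1−X) = 0.5636 mol/dm³.
Along a PFR/batch, dC_T/dC_R = −r_T/(r_S+r_T) = −k₂/(k₂+k₁·C_R).
Integrating from C_{R0} to C_R: C_T = (2.50/1.39)·ln[(2.50+1.39·6.06)/(2.50+1.39·0.564)] = 1.799·ln(10.92/3.283) = 2.162 mol/dm³.
Then C_S = (C_{R0}−C_R) − C_T = 5.496 − 2.162 = 3.334 mol/dm³.
Y_S = C_S/C_{R0} = 3.334/6.06 = 0.550.

0.550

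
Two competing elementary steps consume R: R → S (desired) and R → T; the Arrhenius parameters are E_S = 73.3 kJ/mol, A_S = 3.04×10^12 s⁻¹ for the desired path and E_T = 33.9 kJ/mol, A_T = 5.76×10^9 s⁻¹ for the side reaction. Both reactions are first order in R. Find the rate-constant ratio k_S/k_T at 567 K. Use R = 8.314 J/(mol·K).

0.124

With equal orders, S_{S/T} = k_S/k_T = (A_S/A_T)·exp[(E_T−E_S)/(RT)].
(E_T−E_S)/(RT) = (33.9−73.3)×10³/(8.314×567) = -39400/4714 = -8.358.
k_S/k_T = (3.04×10^12/5.76×10^9)·exp(-8.358) = 527.8 × 2.345×10^-4 = 0.124.
Since E_S > E_T, raising the temperature improves selectivity toward S.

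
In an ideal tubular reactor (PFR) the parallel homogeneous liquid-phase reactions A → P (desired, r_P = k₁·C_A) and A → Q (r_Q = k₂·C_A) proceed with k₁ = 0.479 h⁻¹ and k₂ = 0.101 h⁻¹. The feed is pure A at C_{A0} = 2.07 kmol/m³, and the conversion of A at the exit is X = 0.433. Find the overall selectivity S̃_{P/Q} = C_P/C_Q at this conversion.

C_A = C_{A0}(1−X) = 1.174 kmol/m³.
Both paths are first order in A, so the instantaneous fraction to P is constant: dC_P/d(−C_A) = k₁/(k₁+k₂) = 0.8259.
C_P = 0.8259·(C_{A0}−C_A) = 0.8259×0.8963 = 0.740 kmol/m³.
C_Q = (C_{A0}−C_A)−C_P = 0.1561 kmol/m³; S̃_{P/Q} = 0.7402/0.1561 = 4.74.

4.74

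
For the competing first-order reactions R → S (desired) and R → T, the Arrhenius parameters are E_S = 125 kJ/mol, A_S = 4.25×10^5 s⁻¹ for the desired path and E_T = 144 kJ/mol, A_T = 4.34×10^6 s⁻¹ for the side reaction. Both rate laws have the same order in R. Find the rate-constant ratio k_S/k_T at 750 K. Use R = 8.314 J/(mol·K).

Since both paths have the same order in R, the concentration cancels and S_{S/T} = k_S/k_T = (A_S/A_T)·exp[(E_T−E_S)/(RT)].
(E_T−E_S)/(RT) = (144−125)×10³/(8.314×750) = 19000/6236 = 3.047.
k_S/k_T = (4.25×10^5/4.34×10^6)·exp(3.047) = 0.09793 × 21.05 = 2.06.
Since E_S < E_T, lowering the temperature improves selectivity toward S.

2.06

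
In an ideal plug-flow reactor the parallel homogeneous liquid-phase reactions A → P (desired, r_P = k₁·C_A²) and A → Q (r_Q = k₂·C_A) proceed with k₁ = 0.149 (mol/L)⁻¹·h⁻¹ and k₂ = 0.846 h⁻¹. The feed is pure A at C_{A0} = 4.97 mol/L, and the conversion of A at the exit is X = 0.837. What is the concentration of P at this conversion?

C_A = C_{A0}(1−X) = 0.8101 mol/L.
Along a PFR/batch, dC_Q/dC_A = −r_Q/(r_P+r_Q) = −k₂/(k₂+k₁·C_A).
Integrating from C_{A0} to C_A: C_Q = (0.846/0.149)·ln[(0.846+0.149·4.97)/(0.846+0.149·0.810)] = 5.678·ln(1.587/0.9667) = 2.813 mol/L.
Then C_P = (C_{A0}−C_A) − C_Q = 4.160 − 2.813 = 1.347 mol/L.

1.35 mol/L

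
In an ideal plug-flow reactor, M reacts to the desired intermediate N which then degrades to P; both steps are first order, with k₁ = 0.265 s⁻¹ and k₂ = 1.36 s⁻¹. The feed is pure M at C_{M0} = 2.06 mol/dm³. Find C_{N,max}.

0.270 mol/dm³

At the optimum, C_{N,max}/C_{M0} = (k₁/k₂)^[k₂/(k₂−k₁)].
= (0.265/1.36)^(1.36/(1.36−0.265)) = (0.1949)^(1.242) = 0.1312.
C_{N,max} = 0.1312×2.06 = 0.270 mol/dm³.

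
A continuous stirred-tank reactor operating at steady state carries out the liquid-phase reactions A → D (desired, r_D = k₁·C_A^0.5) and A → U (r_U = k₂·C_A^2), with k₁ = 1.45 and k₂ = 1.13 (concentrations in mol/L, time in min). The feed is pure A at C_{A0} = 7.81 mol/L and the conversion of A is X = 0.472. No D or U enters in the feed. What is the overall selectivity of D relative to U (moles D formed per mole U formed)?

Exit C_A = C_{A0}(1−X) = 7.81×0.528 = 4.124 mol/L.
Rates in a CSTR are evaluated at the outlet concentration: r_D = 1.45×4.124^0.5 = 2.944, r_U = 1.13×4.124^2 = 19.22.
Overall selectivity = C_D/C_U = r_Dτ/(r_Uτ) = r_D/r_U = 0.153.

0.153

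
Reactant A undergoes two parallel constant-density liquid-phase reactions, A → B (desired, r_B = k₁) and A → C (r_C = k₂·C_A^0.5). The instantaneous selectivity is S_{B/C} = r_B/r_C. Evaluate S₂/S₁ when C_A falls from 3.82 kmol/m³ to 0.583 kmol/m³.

S_{B/C} = (k₁/k₂)·C_A^-0.5, so S₂/S₁ = (C_{A,2}/C_{A,1})^-0.5.
= (0.583/3.82)^(-0.5) = (0.1526)^(-0.5) = 2.56.
Selectivity toward B rises as C_A falls — low-concentration operation is favoured.

2.56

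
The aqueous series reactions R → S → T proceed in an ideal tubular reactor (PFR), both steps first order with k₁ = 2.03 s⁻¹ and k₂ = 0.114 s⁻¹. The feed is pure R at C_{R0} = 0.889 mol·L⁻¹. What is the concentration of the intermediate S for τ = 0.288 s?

0.387 mol·L⁻¹

The intermediate concentration in a first-order A→B→C sequence is C_S = k₁C_{R0}(e^(−k₁τ) − e^(−k₂τ))/(k₂−k₁).
e^(−k₁τ) = e^(−2.03×0.288) = e^(−0.5846) = 0.5573; e^(−k₂τ) = e^(−0.03283) = 0.9677.
C_S = 2.03×0.889/(0.114−2.03) × (0.5573−0.9677) = (-0.9419)×(-0.4104) = 0.3865 mol·L⁻¹.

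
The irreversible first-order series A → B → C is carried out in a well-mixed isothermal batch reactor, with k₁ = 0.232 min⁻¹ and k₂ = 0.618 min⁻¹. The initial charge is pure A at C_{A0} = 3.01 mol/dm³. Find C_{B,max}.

At the optimum, C_{B,max}/C_{A0} = (k₁/k₂)^[k₂/(k₂−k₁)].
= (0.232/0.618)^(0.618/(0.618−0.232)) = (0.3754)^(1.601) = 0.2083.
C_{B,max} = 0.2083×3.01 = 0.627 mol/dm³.

0.627 mol/dm³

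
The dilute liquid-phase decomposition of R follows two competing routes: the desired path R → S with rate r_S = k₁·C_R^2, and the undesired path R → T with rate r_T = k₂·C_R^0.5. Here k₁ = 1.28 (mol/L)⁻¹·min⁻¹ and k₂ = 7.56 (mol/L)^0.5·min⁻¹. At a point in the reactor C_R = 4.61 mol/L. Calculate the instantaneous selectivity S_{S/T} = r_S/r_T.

1.68

S_{S/T} = r_S/r_T = (k₁·C_R^2)/(k₂·C_R^0.5) = (k₁/k₂)·C_R^1.5.
= (1.28×4.610^2) / (7.56×4.610^0.5) = 27.20/16.23 = 1.68.
Since the desired path is higher order in R, keeping C_R high (PFR or concentrated feed) favours S.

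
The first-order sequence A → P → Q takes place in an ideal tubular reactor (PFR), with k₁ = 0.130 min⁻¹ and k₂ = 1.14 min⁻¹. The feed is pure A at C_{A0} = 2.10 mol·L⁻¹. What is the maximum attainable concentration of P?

For a first-order series the maximum intermediate yield is C_{P,max}/C_{A0} = (k₁/k₂)^[k₂/(k₂−k₁)].
= (0.130/1.14)^(1.14/(1.14−0.130)) = (0.1140)^(1.129) = 0.08623.
C_{P,max} = 0.08623×2.10 = 0.181 mol·L⁻¹.

0.181 mol·L⁻¹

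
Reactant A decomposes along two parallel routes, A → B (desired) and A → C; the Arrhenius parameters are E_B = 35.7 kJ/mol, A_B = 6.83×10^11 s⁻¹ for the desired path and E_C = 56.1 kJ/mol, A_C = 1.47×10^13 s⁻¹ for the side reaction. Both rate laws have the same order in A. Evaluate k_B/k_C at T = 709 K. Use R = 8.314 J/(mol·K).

1.48

With equal orders, S_{B/C} = k_B/k_C = (A_B/A_C)·exp[(E_C−E_B)/(RT)].
(E_C−E_B)/(RT) = (56.1−35.7)×10³/(8.314×709) = 20400/5895 = 3.461.
k_B/k_C = (6.83×10^11/1.47×10^13)·exp(3.461) = 0.04646 × 31.84 = 1.48.
Since E_B < E_C, lowering the temperature improves selectivity toward B.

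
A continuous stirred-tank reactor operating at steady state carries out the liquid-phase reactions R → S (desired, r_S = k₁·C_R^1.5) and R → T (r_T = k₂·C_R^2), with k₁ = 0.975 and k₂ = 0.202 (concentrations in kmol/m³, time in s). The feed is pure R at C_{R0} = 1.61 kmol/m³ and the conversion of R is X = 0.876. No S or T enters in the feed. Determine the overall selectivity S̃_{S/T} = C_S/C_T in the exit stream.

10.8

Exit C_R = C_{R0}(1−X) = 1.61×0.124 = 0.1996 kmol/m³.
Rates in a CSTR are evaluated at the outlet concentration: r_S = 0.975×0.1996^1.5 = 0.08697, r_T = 0.202×0.1996^2 = 0.008051.
Overall selectivity = C_S/C_T = r_Sτ/(r_Tτ) = r_S/r_T = 10.8.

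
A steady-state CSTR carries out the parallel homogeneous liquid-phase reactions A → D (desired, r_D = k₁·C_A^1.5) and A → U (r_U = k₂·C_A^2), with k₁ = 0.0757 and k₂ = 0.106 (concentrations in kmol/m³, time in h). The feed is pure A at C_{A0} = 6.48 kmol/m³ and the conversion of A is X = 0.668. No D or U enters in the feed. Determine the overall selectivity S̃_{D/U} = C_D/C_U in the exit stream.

0.487

Exit C_A = C_{A0}(1−X) = 6.48×0.332 = 2.151 kmol/m³.
Rates in a CSTR are evaluated at the outlet concentration: r_D = 0.0757×2.151^1.5 = 0.2389, r_U = 0.106×2.151^2 = 0.4906.
Overall selectivity = C_D/C_U = r_Dτ/(r_Uτ) = r_D/r_U = 0.487.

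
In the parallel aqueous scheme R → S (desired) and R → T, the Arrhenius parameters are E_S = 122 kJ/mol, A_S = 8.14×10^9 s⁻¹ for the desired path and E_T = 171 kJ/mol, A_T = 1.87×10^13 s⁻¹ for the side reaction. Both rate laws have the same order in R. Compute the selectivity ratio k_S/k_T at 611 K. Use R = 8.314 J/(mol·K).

6.73

k_S/k_T = (A_S/A_T)·exp[−(E_S−E_T)/(RT)] = (A_S/A_T)·exp[(E_T−E_S)/(RT)].
(E_T−E_S)/(RT) = (171−122)×10³/(8.314×611) = 49000/5080 = 9.646.
k_S/k_T = (8.14×10^9/1.87×10^13)·exp(9.646) = 4.353×10^-4 × 15459 = 6.73.
Since E_S < E_T, lowering the temperature improves selectivity toward S.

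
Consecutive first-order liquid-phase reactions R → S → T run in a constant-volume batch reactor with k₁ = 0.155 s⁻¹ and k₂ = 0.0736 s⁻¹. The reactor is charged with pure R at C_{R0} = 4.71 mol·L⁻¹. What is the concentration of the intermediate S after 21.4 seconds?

1.53 mol·L⁻¹

Solving the coupled first-order balances gives C_S(t) = [k₁/(k₂−k₁)]·C_{R0}·(e^(−k₁t) − e^(−k₂t)).
e^(−k₁t) = e^(−0.155×21.4) = e^(−3.317) = 0.03626; e^(−k₂t) = e^(−1.575) = 0.2070.
C_S = 0.155×4.71/(0.0736−0.155) × (0.03626−0.2070) = (-8.969)×(-0.1707) = 1.531 mol·L⁻¹.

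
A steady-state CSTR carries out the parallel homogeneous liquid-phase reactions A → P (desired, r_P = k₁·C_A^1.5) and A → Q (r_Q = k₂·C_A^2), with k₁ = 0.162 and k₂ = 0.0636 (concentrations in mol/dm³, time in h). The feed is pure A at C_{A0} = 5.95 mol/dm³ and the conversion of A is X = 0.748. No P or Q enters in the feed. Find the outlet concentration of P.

Exit C_A = C_{A0}(1−X) = 5.95×0.252 = 1.499 mol/dm³.
Rates in a CSTR are evaluated at the outlet concentration: r_P = 0.162×1.499^1.5 = 0.2974, r_Q = 0.0636×1.499^2 = 0.1430.
Fraction of consumed A going to P: r_P/(r_P+r_Q) = 0.6753.
C_P = 0.6753·C_{A0}·X = 0.6753×5.95×0.748 = 3.01 mol/dm³.

3.01 mol/dm³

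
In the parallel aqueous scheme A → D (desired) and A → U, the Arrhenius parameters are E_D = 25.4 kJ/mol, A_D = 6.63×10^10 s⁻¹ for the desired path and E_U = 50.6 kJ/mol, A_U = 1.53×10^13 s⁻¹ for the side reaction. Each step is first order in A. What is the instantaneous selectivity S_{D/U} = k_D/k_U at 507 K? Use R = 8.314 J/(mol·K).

1.71

Since both paths have the same order in A, the concentration cancels and S_{D/U} = k_D/k_U = (A_D/A_U)·exp[(E_U−E_D)/(RT)].
(E_U−E_D)/(RT) = (50.6−25.4)×10³/(8.314×507) = 25200/4215 = 5.978.
k_D/k_U = (6.63×10^10/1.53×10^13)·exp(5.978) = 0.004333 × 394.8 = 1.71.
Since E_D < E_U, lowering the temperature improves selectivity toward D.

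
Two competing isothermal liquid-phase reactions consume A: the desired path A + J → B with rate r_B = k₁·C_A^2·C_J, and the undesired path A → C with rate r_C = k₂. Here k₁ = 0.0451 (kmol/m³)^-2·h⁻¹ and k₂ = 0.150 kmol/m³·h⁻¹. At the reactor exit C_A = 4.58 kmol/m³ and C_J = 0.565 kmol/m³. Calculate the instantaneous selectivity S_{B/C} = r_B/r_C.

S_{B/C} = r_B/r_C = (k₁·C_A^2·C_J)/(k₂) = (k₁/k₂)·C_A^2·C_J.
= (0.0451×4.580^2×0.5650) / (0.150) = 0.5345/0.1500 = 3.56.

3.56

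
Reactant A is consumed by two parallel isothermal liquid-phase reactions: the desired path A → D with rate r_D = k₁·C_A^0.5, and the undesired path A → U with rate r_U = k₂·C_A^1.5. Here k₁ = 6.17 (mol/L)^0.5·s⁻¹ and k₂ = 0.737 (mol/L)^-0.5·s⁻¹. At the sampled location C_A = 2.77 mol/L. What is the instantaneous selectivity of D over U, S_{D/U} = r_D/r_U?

3.02

S_{D/U} = r_D/r_U = (k₁·C_A^0.5)/(k₂·C_A^1.5) = (k₁/k₂)·C_A⁻¹.
= (6.17×2.770^0.5) / (0.737×2.770^1.5) = 10.27/3.398 = 3.02.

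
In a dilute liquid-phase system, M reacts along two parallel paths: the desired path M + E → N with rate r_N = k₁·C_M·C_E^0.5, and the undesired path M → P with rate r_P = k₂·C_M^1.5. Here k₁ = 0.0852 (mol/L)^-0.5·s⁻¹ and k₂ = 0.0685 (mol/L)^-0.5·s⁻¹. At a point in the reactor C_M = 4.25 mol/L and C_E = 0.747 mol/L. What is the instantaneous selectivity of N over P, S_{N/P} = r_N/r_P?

S_{N/P} = r_N/r_P = (k₁·C_M·C_E^0.5)/(k₂·C_M^1.5) = (k₁/k₂)·C_M^-0.5·C_E^0.5.
= (0.0852×4.250×0.7470^0.5) / (0.0685×4.250^1.5) = 0.3130/0.6002 = 0.521.

0.521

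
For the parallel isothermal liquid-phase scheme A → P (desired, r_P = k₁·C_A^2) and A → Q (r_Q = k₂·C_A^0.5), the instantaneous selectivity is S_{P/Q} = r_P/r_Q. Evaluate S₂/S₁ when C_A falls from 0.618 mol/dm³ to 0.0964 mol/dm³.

S_{P/Q} = (k₁/k₂)·C_A^1.5, so S₂/S₁ = (C_{A,2}/C_{A,1})^1.5.
= (0.0964/0.618)^1.5 = (0.1560)^1.5 = 0.0616.

0.0616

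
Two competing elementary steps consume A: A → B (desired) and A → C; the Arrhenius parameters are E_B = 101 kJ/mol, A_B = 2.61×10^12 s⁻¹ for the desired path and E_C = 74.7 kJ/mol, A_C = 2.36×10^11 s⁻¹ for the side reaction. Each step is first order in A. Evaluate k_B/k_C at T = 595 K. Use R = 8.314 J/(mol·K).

0.0543

Since both paths have the same order in A, the concentration cancels and S_{B/C} = k_B/k_C = (A_B/A_C)·exp[(E_C−E_B)/(RT)].
(E_C−E_B)/(RT) = (74.7−101)×10³/(8.314×595) = -26300/4947 = -5.317.
k_B/k_C = (2.61×10^12/2.36×10^11)·exp(-5.317) = 11.06 × 0.004910 = 0.0543.
Since E_B > E_C, raising the temperature improves selectivity toward B.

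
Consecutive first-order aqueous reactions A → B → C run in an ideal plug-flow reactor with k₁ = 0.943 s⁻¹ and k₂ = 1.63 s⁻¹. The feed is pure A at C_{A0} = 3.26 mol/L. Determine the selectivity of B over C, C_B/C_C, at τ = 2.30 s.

For first-order series with pure A initially, C_B(τ) = k₁C_{A0}/(k₂−k₁)·(e^(−k₁τ) − e^(−k₂τ)).
e^(−k₁τ) = e^(−0.943×2.30) = e^(−2.169) = 0.1143; e^(−k₂τ) = e^(−3.749) = 0.02354.
C_B = 0.943×3.26/(1.63−0.943) × (0.1143−0.02354) = 4.475×0.09076 = 0.4061 mol/L.
C_A = C_{A0}e^(−k₁τ) = 0.3726 mol/L, so C_C = C_{A0}−C_A−C_B = 2.481 mol/L; C_B/C_C = 0.164.

0.164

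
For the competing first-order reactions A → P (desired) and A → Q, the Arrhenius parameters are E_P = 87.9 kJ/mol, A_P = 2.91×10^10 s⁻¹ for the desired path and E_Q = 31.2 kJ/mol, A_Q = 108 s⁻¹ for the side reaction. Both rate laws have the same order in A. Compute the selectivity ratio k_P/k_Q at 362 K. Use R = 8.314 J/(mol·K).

k_P/k_Q = (A_P/A_Q)·exp[−(E_P−E_Q)/(RT)] = (A_P/A_Q)·exp[(E_Q−E_P)/(RT)].
(E_Q−E_P)/(RT) = (31.2−87.9)×10³/(8.314×362) = -56700/3010 = -18.84.
k_P/k_Q = (2.91×10^10/108)·exp(-18.84) = 2.694×10^8 × 6.580×10^-9 = 1.77.
Since E_P > E_Q, raising the temperature improves selectivity toward P.

1.77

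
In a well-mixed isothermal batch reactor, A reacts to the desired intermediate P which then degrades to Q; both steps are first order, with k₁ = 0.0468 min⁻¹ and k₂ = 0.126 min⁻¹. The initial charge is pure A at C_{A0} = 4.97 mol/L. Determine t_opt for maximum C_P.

12.5 min

Setting dC_P/dt = 0 gives t_opt = ln(k₂/k₁)/(k₂−k₁).
= ln(0.126/0.0468)/(0.126−0.0468) = ln(2.692)/0.07920 = 0.9904/0.07920 = 12.5 min.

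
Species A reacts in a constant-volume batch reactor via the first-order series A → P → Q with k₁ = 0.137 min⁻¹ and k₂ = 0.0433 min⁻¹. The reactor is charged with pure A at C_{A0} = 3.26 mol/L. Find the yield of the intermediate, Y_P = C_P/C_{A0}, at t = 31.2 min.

The intermediate concentration in a first-order A→B→C sequence is C_P = k₁C_{A0}(e^(−k₁t) − e^(−k₂t))/(k₂−k₁).
e^(−k₁t) = e^(−0.137×31.2) = e^(−4.274) = 0.01392; e^(−k₂t) = e^(−1.351) = 0.2590.
C_P = 0.137×3.26/(0.0433−0.137) × (0.01392−0.2590) = (-4.766)×(-0.2451) = 1.168 mol/L.
Y_P = C_P/C_{A0} = 1.168/3.26 = 0.358.

0.358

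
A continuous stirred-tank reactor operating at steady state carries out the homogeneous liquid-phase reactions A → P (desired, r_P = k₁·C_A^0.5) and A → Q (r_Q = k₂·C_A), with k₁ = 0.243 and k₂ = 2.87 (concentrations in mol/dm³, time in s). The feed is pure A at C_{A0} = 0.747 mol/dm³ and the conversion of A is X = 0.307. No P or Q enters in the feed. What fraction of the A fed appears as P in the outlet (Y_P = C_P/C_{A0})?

Exit C_A = C_{A0}(1−X) = 0.747×0.693 = 0.5177 mol/dm³.
A CSTR operates uniformly at the exit composition, giving r_P = 0.1748 and r_Q = 1.486 (each k·C_A^n at C_A = 0.5177).
Fraction of consumed A going to P: r_P/(r_P+r_Q) = 0.1053.
C_P = 0.1053·C_{A0}·X = 0.1053×0.747×0.307 = 0.0241 mol/dm³; Y_P = C_P/C_{A0} = 0.0323.

0.0323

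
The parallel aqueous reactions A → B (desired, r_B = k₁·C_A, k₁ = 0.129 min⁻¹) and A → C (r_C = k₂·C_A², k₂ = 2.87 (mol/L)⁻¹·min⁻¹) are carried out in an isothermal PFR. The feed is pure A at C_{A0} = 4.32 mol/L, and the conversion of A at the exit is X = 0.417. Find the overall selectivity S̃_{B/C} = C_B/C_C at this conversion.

0.0135

C_A = C_{A0}(1−X) = 2.519 mol/L.
Along a PFR/batch, dC_B/dC_A = −r_B/(r_B+r_C) = −k₁/(k₁+k₂·C_A).
Integrating from C_{A0} to C_A: C_B = (0.129/2.87)·ln[(0.129+2.87·4.32)/(0.129+2.87·2.52)] = 0.04495·ln(12.53/7.357) = 0.02392 mol/L.
C_C = (C_{A0}−C_A)−C_B = 1.778 mol/L; S̃_{B/C} = 0.02392/1.778 = 0.0135.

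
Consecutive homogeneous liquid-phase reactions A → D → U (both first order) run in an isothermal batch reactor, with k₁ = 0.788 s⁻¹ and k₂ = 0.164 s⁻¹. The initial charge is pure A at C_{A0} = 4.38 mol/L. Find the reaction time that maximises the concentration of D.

2.52 s

The intermediate peaks when r₁ = r₂, i.e. k₁e^(−k₁t) = k₂e^(−k₂t), giving t_opt = ln(k₂/k₁)/(k₂−k₁).
= ln(0.164/0.788)/(0.164−0.788) = ln(0.2081)/-0.6240 = -1.570/-0.6240 = 2.52 s.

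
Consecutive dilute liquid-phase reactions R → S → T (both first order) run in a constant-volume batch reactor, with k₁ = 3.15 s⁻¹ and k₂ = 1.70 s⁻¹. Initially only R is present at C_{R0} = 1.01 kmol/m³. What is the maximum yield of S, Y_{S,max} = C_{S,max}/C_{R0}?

0.485

At the optimum, C_{S,max}/C_{R0} = (k₁/k₂)^[k₂/(k₂−k₁)].
= (3.15/1.70)^(1.70/(1.70−3.15)) = (1.853)^(-1.172) = 0.4852.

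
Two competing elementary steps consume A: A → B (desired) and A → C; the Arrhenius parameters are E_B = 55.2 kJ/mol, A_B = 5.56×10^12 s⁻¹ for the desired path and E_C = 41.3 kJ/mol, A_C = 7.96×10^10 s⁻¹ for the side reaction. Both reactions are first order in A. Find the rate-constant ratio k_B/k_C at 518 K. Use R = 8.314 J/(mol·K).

k_B/k_C = (A_B/A_C)·exp[−(E_B−E_C)/(RT)] = (A_B/A_C)·exp[(E_C−E_B)/(RT)].
(E_C−E_B)/(RT) = (41.3−55.2)×10³/(8.314×518) = -13900/4307 = -3.228.
k_B/k_C = (5.56×10^12/7.96×10^10)·exp(-3.228) = 69.85 × 0.03965 = 2.77.

2.77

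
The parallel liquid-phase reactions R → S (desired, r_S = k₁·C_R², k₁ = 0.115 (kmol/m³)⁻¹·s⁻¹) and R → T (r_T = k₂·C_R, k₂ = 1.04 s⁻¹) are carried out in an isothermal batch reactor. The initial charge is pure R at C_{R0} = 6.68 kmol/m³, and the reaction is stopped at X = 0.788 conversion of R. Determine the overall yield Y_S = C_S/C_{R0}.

C_R = C_{R0}(1−X) = 1.416 kmol/m³.
Along a PFR/batch, dC_T/dC_R = −r_T/(r_S+r_T) = −k₂/(k₂+k₁·C_R).
Integrating from C_{R0} to C_R: C_T = (1.04/0.115)·ln[(1.04+0.115·6.68)/(1.04+0.115·1.42)] = 9.043·ln(1.808/1.203) = 3.686 kmol/m³.
Then C_S = (C_{R0}−C_R) − C_T = 5.264 − 3.686 = 1.577 kmol/m³.
Y_S = C_S/C_{R0} = 1.577/6.68 = 0.236.

0.236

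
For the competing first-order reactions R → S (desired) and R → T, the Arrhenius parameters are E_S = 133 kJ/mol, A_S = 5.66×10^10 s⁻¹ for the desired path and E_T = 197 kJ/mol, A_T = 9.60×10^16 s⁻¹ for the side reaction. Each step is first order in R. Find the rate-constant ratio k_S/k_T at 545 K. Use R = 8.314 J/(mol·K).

With equal orders, S_{S/T} = k_S/k_T = (A_S/A_T)·exp[(E_T−E_S)/(RT)].
(E_T−E_S)/(RT) = (197−133)×10³/(8.314×545) = 64000/4531 = 14.12.
k_S/k_T = (5.66×10^10/9.60×10^16)·exp(14.12) = 5.896×10^-7 × 1.362×10^6 = 0.803.

0.803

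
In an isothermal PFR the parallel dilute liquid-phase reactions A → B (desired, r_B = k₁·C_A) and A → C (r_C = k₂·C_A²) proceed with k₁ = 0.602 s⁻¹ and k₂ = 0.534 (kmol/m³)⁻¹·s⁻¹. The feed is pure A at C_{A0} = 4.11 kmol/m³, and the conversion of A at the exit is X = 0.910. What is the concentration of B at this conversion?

1.41 kmol/m³

C_A = C_{A0}(1−X) = 0.3699 kmol/m³.
Along a PFR/batch, dC_B/dC_A = −r_B/(r_B+r_C) = −k₁/(k₁+k₂·C_A).
Integrating from C_{A0} to C_A: C_B = (0.602/0.534)·ln[(0.602+0.534·4.11)/(0.602+0.534·0.370)] = 1.127·ln(2.797/0.7995) = 1.412 kmol/m³.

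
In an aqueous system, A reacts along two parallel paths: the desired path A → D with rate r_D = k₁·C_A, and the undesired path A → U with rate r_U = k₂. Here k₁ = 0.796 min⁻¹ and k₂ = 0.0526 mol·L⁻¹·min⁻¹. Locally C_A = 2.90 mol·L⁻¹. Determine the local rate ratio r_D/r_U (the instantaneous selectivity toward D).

43.9

S_{D/U} = r_D/r_U = (k₁·C_A)/(k₂) = (k₁/k₂)·C_A.
= (0.796×2.900) / (0.0526) = 2.308/0.05260 = 43.9.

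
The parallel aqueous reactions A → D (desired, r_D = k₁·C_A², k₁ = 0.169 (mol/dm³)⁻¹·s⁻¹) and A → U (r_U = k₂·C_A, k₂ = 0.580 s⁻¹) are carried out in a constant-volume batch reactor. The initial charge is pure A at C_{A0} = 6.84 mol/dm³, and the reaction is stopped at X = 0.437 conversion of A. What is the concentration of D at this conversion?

C_A = C_{A0}(1−X) = 3.851 mol/dm³.
Along a PFR/batch, dC_U/dC_A = −r_U/(r_D+r_U) = −k₂/(k₂+k₁·C_A).
Integrating from C_{A0} to C_A: C_U = (0.580/0.169)·ln[(0.580+0.169·6.84)/(0.580+0.169·3.85)] = 3.432·ln(1.736/1.231) = 1.180 mol/dm³.
Then C_D = (C_{A0}−C_A) − C_U = 2.989 − 1.180 = 1.809 mol/dm³.

1.81 mol/dm³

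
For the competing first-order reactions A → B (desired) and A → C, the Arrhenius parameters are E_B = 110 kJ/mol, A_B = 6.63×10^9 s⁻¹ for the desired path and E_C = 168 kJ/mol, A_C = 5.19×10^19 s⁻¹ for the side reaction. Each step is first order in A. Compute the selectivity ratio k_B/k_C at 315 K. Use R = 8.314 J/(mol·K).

Since both paths have the same order in A, the concentration cancels and S_{B/C} = k_B/k_C = (A_B/A_C)·exp[(E_C−E_B)/(RT)].
(E_C−E_B)/(RT) = (168−110)×10³/(8.314×315) = 58000/2619 = 22.15.
k_B/k_C = (6.63×10^9/5.19×10^19)·exp(22.15) = 1.277×10^-10 × 4.151×10^9 = 0.530.
Since E_B < E_C, lowering the temperature improves selectivity toward B.

0.530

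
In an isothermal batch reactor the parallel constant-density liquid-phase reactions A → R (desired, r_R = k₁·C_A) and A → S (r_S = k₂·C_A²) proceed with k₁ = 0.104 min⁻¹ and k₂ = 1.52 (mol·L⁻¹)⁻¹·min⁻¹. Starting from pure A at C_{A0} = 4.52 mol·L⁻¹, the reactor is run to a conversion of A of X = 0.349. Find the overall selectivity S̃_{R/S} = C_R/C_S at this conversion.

0.0186

C_A = C_{A0}(1−X) = 2.943 mol·L⁻¹.
Along a PFR/batch, dC_R/dC_A = −r_R/(r_R+r_S) = −k₁/(k₁+k₂·C_A).
Integrating from C_{A0} to C_A: C_R = (0.104/1.52)·ln[(0.104+1.52·4.52)/(0.104+1.52·2.94)] = 0.06842·ln(6.974/4.577) = 0.02882 mol·L⁻¹.
C_S = (C_{A0}−C_A)−C_R = 1.549 mol·L⁻¹; S̃_{R/S} = 0.02882/1.549 = 0.0186.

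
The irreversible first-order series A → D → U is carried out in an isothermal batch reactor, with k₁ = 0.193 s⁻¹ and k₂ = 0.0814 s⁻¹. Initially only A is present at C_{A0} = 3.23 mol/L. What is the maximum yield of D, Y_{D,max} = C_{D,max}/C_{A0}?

0.533

For a first-order series the maximum intermediate yield is C_{D,max}/C_{A0} = (k₁/k₂)^[k₂/(k₂−k₁)].
= (0.193/0.0814)^(0.0814/(0.0814−0.193)) = (2.371)^(-0.7294) = 0.5328.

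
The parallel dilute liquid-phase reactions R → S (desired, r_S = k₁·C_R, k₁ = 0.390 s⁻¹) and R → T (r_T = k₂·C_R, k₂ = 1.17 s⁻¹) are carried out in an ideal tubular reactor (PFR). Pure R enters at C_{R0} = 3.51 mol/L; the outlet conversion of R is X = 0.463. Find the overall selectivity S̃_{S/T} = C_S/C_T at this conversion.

C_R = C_{R0}(1−X) = 1.885 mol/L.
Both paths are first order in R, so the instantaneous fraction to S is constant: dC_S/d(−C_R) = k₁/(k₁+k₂) = 0.2500.
C_S = 0.2500·(C_{R0}−C_R) = 0.2500×1.625 = 0.406 mol/L.
C_T = (C_{R0}−C_R)−C_S = 1.219 mol/L; S̃_{S/T} = 0.4063/1.219 = 0.333.

0.333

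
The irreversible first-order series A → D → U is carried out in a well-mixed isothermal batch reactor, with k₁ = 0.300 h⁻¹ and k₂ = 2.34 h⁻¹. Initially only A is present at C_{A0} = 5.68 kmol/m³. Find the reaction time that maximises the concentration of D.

1.01 h

Setting dC_D/dt = 0 gives t_opt = ln(k₂/k₁)/(k₂−k₁).
= ln(2.34/0.300)/(2.34−0.300) = ln(7.800)/2.040 = 2.054/2.040 = 1.01 h.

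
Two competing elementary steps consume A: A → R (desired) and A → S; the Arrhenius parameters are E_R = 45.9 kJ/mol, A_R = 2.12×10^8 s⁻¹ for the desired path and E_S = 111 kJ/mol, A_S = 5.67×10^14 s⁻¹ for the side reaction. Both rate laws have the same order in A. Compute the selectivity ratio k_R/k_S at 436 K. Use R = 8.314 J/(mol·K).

k_R/k_S = (A_R/A_S)·exp[−(E_R−E_S)/(RT)] = (A_R/A_S)·exp[(E_S−E_R)/(RT)].
(E_S−E_R)/(RT) = (111−45.9)×10³/(8.314×436) = 65100/3625 = 17.96.
k_R/k_S = (2.12×10^8/5.67×10^14)·exp(17.96) = 3.739×10^-7 × 6.303×10^7 = 23.6.

23.6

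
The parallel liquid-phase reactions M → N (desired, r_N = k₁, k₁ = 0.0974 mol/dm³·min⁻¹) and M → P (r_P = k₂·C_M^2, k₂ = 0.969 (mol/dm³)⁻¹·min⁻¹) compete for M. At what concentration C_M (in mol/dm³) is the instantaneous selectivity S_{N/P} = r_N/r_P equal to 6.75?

0.122 mol/dm³

S_{N/P} = (k₁/k₂)·C_M^-2 ⇒ C_M = (S·k₂/k₁)^(-0.5).
= (6.75×0.969/0.0974)^(-0.5) = (67.15)^(-0.5) = 0.122 mol/dm³.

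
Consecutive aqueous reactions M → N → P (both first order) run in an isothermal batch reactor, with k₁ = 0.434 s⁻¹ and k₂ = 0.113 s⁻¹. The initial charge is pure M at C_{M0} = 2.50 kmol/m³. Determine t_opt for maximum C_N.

4.19 s

The intermediate peaks when r₁ = r₂, i.e. k₁e^(−k₁t) = k₂e^(−k₂t), giving t_opt = ln(k₂/k₁)/(k₂−k₁).
= ln(0.113/0.434)/(0.113−0.434) = ln(0.2604)/-0.3210 = -1.346/-0.3210 = 4.19 s.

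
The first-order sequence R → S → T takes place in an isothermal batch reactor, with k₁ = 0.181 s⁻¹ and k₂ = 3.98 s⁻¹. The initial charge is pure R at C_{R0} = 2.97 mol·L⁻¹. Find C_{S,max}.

For a first-order series the maximum intermediate yield is C_{S,max}/C_{R0} = (k₁/k₂)^[k₂/(k₂−k₁)].
= (0.181/3.98)^(3.98/(3.98−0.181)) = (0.04548)^(1.048) = 0.03925.
C_{S,max} = 0.03925×2.97 = 0.117 mol·L⁻¹.

0.117 mol·L⁻¹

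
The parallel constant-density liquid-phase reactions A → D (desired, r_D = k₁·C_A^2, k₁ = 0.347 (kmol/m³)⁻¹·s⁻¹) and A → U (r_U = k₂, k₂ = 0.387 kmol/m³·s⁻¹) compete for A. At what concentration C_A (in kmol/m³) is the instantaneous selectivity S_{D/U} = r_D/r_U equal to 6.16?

2.62 kmol/m³

S_{D/U} = (k₁/k₂)·C_A^2 ⇒ C_A = (S·k₂/k₁)^(0.5).
= (6.16×0.387/0.347)^(0.5) = (6.870)^(0.5) = 2.62 kmol/m³.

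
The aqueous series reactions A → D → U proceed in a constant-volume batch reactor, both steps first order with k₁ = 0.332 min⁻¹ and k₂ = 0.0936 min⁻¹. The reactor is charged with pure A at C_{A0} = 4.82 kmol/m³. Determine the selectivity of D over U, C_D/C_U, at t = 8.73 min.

1.32

For first-order series with pure A initially, C_D(t) = k₁C_{A0}/(k₂−k₁)·(e^(−k₁t) − e^(−k₂t)).
e^(−k₁t) = e^(−0.332×8.73) = e^(−2.898) = 0.05511; e^(−k₂t) = e^(−0.8171) = 0.4417.
C_D = 0.332×4.82/(0.0936−0.332) × (0.05511−0.4417) = (-6.712)×(-0.3866) = 2.595 kmol/m³.
C_A = C_{A0}e^(−k₁t) = 0.2656 kmol/m³, so C_U = C_{A0}−C_A−C_D = 1.959 kmol/m³; C_D/C_U = 1.32.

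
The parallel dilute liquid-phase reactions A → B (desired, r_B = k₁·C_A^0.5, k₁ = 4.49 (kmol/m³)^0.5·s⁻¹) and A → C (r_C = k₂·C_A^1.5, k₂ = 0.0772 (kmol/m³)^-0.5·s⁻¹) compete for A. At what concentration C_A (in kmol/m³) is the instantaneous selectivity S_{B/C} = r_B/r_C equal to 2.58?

22.5 kmol/m³

S_{B/C} = (k₁/k₂)·C_A⁻¹ ⇒ C_A = (S·k₂/k₁)^(-1).
= (2.58×0.0772/4.49)^(-1) = (0.04436)^(-1) = 22.5 kmol/m³.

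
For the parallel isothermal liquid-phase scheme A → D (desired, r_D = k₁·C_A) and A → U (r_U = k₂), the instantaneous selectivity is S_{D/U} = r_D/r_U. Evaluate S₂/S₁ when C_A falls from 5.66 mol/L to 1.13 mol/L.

0.200

S_{D/U} = (k₁/k₂)·C_A, so S₂/S₁ = (C_{A,2}/C_{A,1}).
= 1.13/5.66 = 0.200.
Selectivity toward D falls as C_A falls — high-concentration operation is favoured.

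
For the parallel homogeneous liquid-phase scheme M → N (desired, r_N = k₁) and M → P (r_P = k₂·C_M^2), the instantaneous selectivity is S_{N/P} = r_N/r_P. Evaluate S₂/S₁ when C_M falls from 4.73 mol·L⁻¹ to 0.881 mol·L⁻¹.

S_{N/P} = (k₁/k₂)·C_M^-2, so S₂/S₁ = (C_{M,2}/C_{M,1})^-2.
= (0.881/4.73)^(-2) = (0.1863)^(-2) = 28.8.
Selectivity toward N rises as C_M falls — low-concentration operation is favoured.

28.8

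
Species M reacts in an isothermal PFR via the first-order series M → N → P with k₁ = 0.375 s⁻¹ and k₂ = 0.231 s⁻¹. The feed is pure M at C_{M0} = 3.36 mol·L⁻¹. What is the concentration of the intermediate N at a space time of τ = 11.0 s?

For first-order series with pure M initially, C_N(τ) = k₁C_{M0}/(k₂−k₁)·(e^(−k₁τ) − e^(−k₂τ)).
e^(−k₁τ) = e^(−0.375×11.0) = e^(−4.125) = 0.01616; e^(−k₂τ) = e^(−2.541) = 0.07879.
C_N = 0.375×3.36/(0.231−0.375) × (0.01616−0.07879) = (-8.750)×(-0.06262) = 0.5480 mol·L⁻¹.

0.548 mol·L⁻¹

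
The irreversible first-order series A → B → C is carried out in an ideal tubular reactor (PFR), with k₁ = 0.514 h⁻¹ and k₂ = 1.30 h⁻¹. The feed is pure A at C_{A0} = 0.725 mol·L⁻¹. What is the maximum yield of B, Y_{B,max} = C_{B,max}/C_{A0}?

For a first-order series the maximum intermediate yield is C_{B,max}/C_{A0} = (k₁/k₂)^[k₂/(k₂−k₁)].
= (0.514/1.30)^(1.30/(1.30−0.514)) = (0.3954)^(1.654) = 0.2155.

0.216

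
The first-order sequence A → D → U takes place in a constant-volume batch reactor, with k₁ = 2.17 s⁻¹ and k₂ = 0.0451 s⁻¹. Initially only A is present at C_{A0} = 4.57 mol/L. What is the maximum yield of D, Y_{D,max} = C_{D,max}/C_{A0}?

For a first-order series the maximum intermediate yield is C_{D,max}/C_{A0} = (k₁/k₂)^[k₂/(k₂−k₁)].
= (2.17/0.0451)^(0.0451/(0.0451−2.17)) = (48.12)^(-0.02122) = 0.9211.

0.921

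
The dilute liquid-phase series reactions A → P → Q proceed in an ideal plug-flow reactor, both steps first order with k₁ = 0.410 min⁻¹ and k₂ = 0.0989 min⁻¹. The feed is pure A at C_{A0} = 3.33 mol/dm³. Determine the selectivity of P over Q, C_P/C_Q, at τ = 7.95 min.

The intermediate concentration in a first-order A→B→C sequence is C_P = k₁C_{A0}(e^(−k₁τ) − e^(−k₂τ))/(k₂−k₁).
e^(−k₁τ) = e^(−0.410×7.95) = e^(−3.260) = 0.03841; e^(−k₂τ) = e^(−0.7863) = 0.4555.
C_P = 0.410×3.33/(0.0989−0.410) × (0.03841−0.4555) = (-4.389)×(-0.4171) = 1.831 mol/dm³.
C_A = C_{A0}e^(−k₁τ) = 0.1279 mol/dm³, so C_Q = C_{A0}−C_A−C_P = 1.371 mol/dm³; C_P/C_Q = 1.33.

1.33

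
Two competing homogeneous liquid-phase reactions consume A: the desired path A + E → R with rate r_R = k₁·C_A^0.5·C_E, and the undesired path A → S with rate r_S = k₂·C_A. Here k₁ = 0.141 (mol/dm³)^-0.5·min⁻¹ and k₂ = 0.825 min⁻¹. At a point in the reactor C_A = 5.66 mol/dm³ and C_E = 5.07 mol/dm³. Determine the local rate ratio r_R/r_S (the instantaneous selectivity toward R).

S_{R/S} = r_R/r_S = (k₁·C_A^0.5·C_E)/(k₂·C_A) = (k₁/k₂)·C_A^-0.5·C_E.
= (0.141×5.660^0.5×5.070) / (0.825×5.660) = 1.701/4.670 = 0.364.
The undesired path is higher order in A, so low C_A (CSTR or dilute feed) favours R.

0.364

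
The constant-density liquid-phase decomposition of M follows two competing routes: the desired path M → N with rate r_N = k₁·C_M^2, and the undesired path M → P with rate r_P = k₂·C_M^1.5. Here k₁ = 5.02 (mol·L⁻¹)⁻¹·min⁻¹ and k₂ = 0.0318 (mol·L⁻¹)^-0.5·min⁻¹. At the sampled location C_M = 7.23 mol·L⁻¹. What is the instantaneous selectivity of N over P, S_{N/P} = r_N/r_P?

424

S_{N/P} = r_N/r_P = (k₁·C_M^2)/(k₂·C_M^1.5) = (k₁/k₂)·C_M^0.5.
= (5.02×7.230^2) / (0.0318×7.230^1.5) = 262.4/0.6182 = 424.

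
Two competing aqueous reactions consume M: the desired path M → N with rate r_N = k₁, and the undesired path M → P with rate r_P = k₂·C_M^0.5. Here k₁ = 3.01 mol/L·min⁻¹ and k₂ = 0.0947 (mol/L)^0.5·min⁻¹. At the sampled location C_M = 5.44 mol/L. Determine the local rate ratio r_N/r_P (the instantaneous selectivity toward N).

13.6

S_{N/P} = r_N/r_P = (k₁)/(k₂·C_M^0.5) = (k₁/k₂)·C_M^-0.5.
= (3.01) / (0.0947×5.440^0.5) = 3.010/0.2209 = 13.6.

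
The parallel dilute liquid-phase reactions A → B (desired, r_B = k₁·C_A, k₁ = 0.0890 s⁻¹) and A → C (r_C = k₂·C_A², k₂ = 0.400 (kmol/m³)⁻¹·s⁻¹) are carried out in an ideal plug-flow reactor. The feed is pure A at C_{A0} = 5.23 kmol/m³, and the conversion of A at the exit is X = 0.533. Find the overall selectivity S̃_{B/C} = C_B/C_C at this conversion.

C_A = C_{A0}(1−X) = 2.442 kmol/m³.
Along a PFR/batch, dC_B/dC_A = −r_B/(r_B+r_C) = −k₁/(k₁+k₂·C_A).
Integrating from C_{A0} to C_A: C_B = (0.0890/0.400)·ln[(0.0890+0.400·5.23)/(0.0890+0.400·2.44)] = 0.2225·ln(2.181/1.066) = 0.1593 kmol/m³.
C_C = (C_{A0}−C_A)−C_B = 2.628 kmol/m³; S̃_{B/C} = 0.1593/2.628 = 0.0606.

0.0606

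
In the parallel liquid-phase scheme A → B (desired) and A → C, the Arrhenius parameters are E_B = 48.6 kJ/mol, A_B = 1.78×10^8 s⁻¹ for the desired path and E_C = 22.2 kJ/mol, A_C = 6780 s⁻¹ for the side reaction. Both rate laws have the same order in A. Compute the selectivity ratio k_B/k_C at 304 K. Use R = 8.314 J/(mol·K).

With equal orders, S_{B/C} = k_B/k_C = (A_B/A_C)·exp[(E_C−E_B)/(RT)].
(E_C−E_B)/(RT) = (22.2−48.6)×10³/(8.314×304) = -26400/2527 = -10.45.
k_B/k_C = (1.78×10^8/6780)·exp(-10.45) = 26254 × 2.909×10^-5 = 0.764.

0.764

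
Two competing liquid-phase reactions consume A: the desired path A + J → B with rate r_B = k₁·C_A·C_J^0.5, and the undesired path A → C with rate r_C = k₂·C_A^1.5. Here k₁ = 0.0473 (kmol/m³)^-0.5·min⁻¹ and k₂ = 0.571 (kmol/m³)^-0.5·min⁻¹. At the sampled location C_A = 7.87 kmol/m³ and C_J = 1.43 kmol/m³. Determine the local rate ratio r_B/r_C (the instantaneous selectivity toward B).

0.0353

S_{B/C} = r_B/r_C = (k₁·C_A·C_J^0.5)/(k₂·C_A^1.5) = (k₁/k₂)·C_A^-0.5·C_J^0.5.
= (0.0473×7.870×1.430^0.5) / (0.571×7.870^1.5) = 0.4451/12.61 = 0.0353.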